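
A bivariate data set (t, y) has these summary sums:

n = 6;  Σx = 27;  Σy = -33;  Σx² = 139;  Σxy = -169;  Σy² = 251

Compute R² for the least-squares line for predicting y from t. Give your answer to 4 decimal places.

Sxx = Σx² − (Σx)²/n = 139 − 121.5 = 17.5
Sxy = Σxy − (Σx)(Σy)/n = -169 − (-148.5) = -20.5
Syy = Σy² − (Σy)²/n = 251 − 181.5 = 69.5
R² = Sxy²/(Sxx·Syy) = (-20.5)²/(17.5·69.5) = 0.345529

0.3455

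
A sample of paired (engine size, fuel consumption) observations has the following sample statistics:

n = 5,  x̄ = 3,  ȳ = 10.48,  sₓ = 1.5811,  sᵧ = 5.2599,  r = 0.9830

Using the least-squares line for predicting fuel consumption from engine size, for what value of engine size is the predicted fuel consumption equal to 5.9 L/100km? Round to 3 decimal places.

b = r · sᵧ/sₓ = 0.983 · 5.2599/1.5811 = 3.270180
a = ȳ − b·x̄ = 10.48 − 3.270180·3 = 0.669460
Set a + b·x = 5.9: x = (5.9 − 0.669460) / 3.270180 = 1.599466

1.599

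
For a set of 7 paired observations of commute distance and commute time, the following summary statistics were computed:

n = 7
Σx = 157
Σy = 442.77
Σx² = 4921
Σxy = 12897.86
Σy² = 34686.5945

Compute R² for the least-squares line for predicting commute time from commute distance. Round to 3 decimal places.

Sxx = Σx² − (Σx)²/n = 4921 − 3521.285714 = 1399.714286
Sxy = Σxy − (Σx)(Σy)/n = 12897.86 − 9930.698571 = 2967.161429
Syy = Σy² − (Σy)²/n = 34686.5945 − 28006.467557 = 6680.126943
R² = Sxy²/(Sxx·Syy) = (2967.161429)²/(1399.714286·6680.126943) = 0.941582

0.942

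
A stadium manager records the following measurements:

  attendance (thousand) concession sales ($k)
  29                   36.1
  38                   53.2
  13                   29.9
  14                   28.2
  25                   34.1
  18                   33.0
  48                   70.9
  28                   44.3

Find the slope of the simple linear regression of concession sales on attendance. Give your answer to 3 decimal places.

1.146

n = 8, Σx = 213, Σy = 329.7, Σxy = 9942.1, Σx² = 6687
Sxx = Σx² − (Σx)²/n = 6687 − 5671.125 = 1015.875
Sxy = Σxy − (Σx)(Σy)/n = 9942.1 − 8778.2625 = 1163.8375
b = Sxy/Sxx = 1163.8375/1015.875 = 1.145650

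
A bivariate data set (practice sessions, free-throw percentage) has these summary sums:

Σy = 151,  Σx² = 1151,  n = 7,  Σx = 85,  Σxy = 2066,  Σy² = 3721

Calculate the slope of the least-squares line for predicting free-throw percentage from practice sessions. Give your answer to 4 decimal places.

1.9555

Sxx = Σx² − (Σx)²/n = 1151 − 1032.142857 = 118.857143
Sxy = Σxy − (Σx)(Σy)/n = 2066 − 1833.571429 = 232.428571
b = Sxy/Sxx = 232.428571/118.857143 = 1.955529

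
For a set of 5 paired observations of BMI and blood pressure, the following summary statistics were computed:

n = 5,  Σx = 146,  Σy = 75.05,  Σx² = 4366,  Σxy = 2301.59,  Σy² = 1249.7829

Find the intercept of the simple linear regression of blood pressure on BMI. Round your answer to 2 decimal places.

Sxx = Σx² − (Σx)²/n = 4366 − 4263.2 = 102.8
Sxy = Σxy − (Σx)(Σy)/n = 2301.59 − 2191.46 = 110.13
b = Sxy/Sxx = 110.13/102.8 = 1.071304
a = ȳ − b·x̄ = 15.01 − 1.071304·29.2 = -16.272062

-16.27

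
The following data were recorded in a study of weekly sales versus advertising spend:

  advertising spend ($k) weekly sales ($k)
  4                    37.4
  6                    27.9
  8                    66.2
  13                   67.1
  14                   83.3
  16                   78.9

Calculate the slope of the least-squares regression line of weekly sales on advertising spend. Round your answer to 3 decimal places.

4.103

n = 6, Σx = 61, Σy = 360.8, Σxy = 4147.5, Σx² = 737
Sxx = Σx² − (Σx)²/n = 737 − 620.166667 = 116.833333
Sxy = Σxy − (Σx)(Σy)/n = 4147.5 − 3668.133333 = 479.366667
b = Sxy/Sxx = 479.366667/116.833333 = 4.102996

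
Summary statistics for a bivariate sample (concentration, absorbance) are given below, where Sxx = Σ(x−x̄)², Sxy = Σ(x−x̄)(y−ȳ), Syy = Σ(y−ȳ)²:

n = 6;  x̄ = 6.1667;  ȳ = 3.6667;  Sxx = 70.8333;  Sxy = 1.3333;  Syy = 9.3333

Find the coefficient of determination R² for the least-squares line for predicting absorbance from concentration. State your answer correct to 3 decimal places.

R² = Sxy²/(Sxx·Syy) = (1.3333)²/(70.8333·9.3333) = 0.002689

0.003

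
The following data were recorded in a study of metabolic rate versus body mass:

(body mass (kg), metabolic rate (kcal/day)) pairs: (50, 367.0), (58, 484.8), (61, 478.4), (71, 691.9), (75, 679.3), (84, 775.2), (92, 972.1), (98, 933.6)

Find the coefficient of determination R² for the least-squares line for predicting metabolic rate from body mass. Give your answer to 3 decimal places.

0.965

n = 8, Σx = 589, Σy = 5382.3, Σxy = 421766, Σx² = 45375, Σy² = 3956283.11
Sxx = Σx² − (Σx)²/n = 45375 − 43365.125 = 2009.875
Sxy = Σxy − (Σx)(Σy)/n = 421766 − 396271.8375 = 25494.1625
Syy = Σy² − (Σy)²/n = 3956283.11 − 3621144.16125 = 335138.94875
R² = Sxy²/(Sxx·Syy) = (25494.1625)²/(2009.875·335138.94875) = 0.964912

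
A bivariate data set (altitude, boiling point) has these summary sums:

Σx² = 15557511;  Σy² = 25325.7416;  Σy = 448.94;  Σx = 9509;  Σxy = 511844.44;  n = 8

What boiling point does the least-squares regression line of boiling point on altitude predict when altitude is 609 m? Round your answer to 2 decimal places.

Sxx = Σx² − (Σx)²/n = 15557511 − 11302635.125 = 4254875.875
Sxy = Σxy − (Σx)(Σy)/n = 511844.44 − 533621.3075 = -21776.8675
b = Sxy/Sxx = -21776.8675/4254875.875 = -0.005118
a = ȳ − b·x̄ = 56.1175 − (-0.005118)·1188.625 = 62.200998
ŷ(609) = a + b·609 = 62.200998 + (-0.005118)·609 = 59.084077

59.08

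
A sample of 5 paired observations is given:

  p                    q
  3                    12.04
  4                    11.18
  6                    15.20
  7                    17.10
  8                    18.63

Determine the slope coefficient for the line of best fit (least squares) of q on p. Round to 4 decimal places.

1.4849

n = 5, Σx = 28, Σy = 74.15, Σxy = 440.78, Σx² = 174
Sxx = Σx² − (Σx)²/n = 174 − 156.8 = 17.2
Sxy = Σxy − (Σx)(Σy)/n = 440.78 − 415.24 = 25.54
b = Sxy/Sxx = 25.54/17.2 = 1.484884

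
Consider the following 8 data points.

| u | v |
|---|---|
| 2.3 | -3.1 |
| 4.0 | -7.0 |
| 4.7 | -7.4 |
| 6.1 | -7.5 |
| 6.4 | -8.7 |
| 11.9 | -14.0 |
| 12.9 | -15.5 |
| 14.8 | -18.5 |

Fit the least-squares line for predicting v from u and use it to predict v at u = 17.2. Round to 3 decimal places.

-20.535

n = 8, Σx = 63.1, Σy = -81.7, Σxy = -811.69, Σx² = 648.61
Sxx = Σx² − (Σx)²/n = 648.61 − 497.70125 = 150.90875
Sxy = Σxy − (Σx)(Σy)/n = -811.69 − (-644.40875) = -167.28125
b = Sxy/Sxx = -167.28125/150.90875 = -1.108493
a = ȳ − b·x̄ = -10.2125 − (-1.108493)·7.8875 = -1.469264
ŷ(17.2) = a + b·17.2 = -1.469264 + (-1.108493)·17.2 = -20.535338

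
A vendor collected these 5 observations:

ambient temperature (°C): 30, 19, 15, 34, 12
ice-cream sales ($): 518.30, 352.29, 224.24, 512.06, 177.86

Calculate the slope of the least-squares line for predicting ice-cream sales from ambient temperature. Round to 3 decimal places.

n = 5, Σx = 110, Σy = 1784.75, Σxy = 45150.47, Σx² = 2786
Sxx = Σx² − (Σx)²/n = 2786 − 2420 = 366
Sxy = Σxy − (Σx)(Σy)/n = 45150.47 − 39264.5 = 5885.97
b = Sxy/Sxx = 5885.97/366 = 16.081885

16.082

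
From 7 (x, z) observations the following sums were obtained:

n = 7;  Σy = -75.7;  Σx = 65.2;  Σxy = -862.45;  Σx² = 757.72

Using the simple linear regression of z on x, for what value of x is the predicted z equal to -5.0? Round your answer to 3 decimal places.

Sxx = Σx² − (Σx)²/n = 757.72 − 607.291429 = 150.428571
Sxy = Σxy − (Σx)(Σy)/n = -862.45 − (-705.091429) = -157.358571
b = Sxy/Sxx = -157.358571/150.428571 = -1.046068
a = ȳ − b·x̄ = -10.814286 − (-1.046068)·9.314286 = -1.070906
Set a + b·x = -5.0: x = (-5.0 − (-1.070906)) / (-1.046068) = 3.756059

3.756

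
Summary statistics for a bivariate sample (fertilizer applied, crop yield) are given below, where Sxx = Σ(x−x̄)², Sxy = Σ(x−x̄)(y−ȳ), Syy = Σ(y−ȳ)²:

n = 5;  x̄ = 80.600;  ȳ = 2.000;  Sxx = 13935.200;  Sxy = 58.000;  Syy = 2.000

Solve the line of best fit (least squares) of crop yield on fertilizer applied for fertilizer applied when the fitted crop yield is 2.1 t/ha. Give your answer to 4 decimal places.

b = Sxy/Sxx = 58/13935.2 = 0.004162
a = ȳ − b·x̄ = 2 − 0.004162·80.6 = 1.664533
Set a + b·x = 2.1: x = (2.1 − 1.664533) / 0.004162 = 104.626207

104.6262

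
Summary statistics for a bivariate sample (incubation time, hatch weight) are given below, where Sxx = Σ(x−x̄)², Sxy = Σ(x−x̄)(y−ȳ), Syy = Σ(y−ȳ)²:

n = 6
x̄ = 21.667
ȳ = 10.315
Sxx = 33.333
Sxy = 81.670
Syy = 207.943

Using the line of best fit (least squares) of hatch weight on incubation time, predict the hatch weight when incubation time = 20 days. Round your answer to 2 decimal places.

6.23

b = Sxy/Sxx = 81.67/33.333 = 2.450125
a = ȳ − b·x̄ = 10.315 − 2.450125·21.667 = -42.771848
ŷ(20) = a + b·20 = -42.771848 + 2.450125·20 = 6.230642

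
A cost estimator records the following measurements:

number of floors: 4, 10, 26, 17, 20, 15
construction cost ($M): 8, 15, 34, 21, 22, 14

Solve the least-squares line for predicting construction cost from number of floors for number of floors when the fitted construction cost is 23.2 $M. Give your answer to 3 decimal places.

n = 6, Σx = 92, Σy = 114, Σxy = 2073, Σx² = 1706
Sxx = Σx² − (Σx)²/n = 1706 − 1410.666667 = 295.333333
Sxy = Σxy − (Σx)(Σy)/n = 2073 − 1748 = 325
b = Sxy/Sxx = 325/295.333333 = 1.100451
a = ȳ − b·x̄ = 19 − 1.100451·15.333333 = 2.126411
Set a + b·x = 23.2: x = (23.2 − 2.126411) / 1.100451 = 19.149949

19.150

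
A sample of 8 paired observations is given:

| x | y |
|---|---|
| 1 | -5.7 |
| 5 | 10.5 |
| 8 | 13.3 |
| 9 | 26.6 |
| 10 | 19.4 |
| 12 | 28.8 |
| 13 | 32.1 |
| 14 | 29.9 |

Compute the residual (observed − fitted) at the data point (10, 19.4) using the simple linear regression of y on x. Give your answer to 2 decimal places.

-2.80

n = 8, Σx = 72, Σy = 154.9, Σxy = 1768.1, Σx² = 780
Sxx = Σx² − (Σx)²/n = 780 − 648 = 132
Sxy = Σxy − (Σx)(Σy)/n = 1768.1 − 1394.1 = 374
b = Sxy/Sxx = 374/132 = 2.833333
a = ȳ − b·x̄ = 19.3625 − 2.833333·9 = -6.1375
ŷ(10) = -6.1375 + 2.833333·10 = 22.195833
residual = y − ŷ = 19.4 − 22.195833 = -2.795833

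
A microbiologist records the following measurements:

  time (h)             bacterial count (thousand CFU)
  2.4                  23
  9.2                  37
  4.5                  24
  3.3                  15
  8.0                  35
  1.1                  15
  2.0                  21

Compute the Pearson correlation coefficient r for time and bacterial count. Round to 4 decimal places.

n = 7, Σx = 30.5, Σy = 170, Σxy = 891.6, Σx² = 190.75, Σy² = 4590
Sxx = Σx² − (Σx)²/n = 190.75 − 132.892857 = 57.857143
Sxy = Σxy − (Σx)(Σy)/n = 891.6 − 740.714286 = 150.885714
Syy = Σy² − (Σy)²/n = 4590 − 4128.571429 = 461.428571
r = Sxy/√(Sxx·Syy) = 150.885714/√(26696.938776) = 150.885714/163.391979 = 0.923459

0.9235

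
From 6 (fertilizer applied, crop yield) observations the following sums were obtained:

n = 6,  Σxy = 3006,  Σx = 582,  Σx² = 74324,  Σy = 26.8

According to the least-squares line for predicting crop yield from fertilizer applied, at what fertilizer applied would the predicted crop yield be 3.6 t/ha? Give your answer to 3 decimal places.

58.891

Sxx = Σx² − (Σx)²/n = 74324 − 56454 = 17870
Sxy = Σxy − (Σx)(Σy)/n = 3006 − 2599.6 = 406.4
b = Sxy/Sxx = 406.4/17870 = 0.022742
a = ȳ − b·x̄ = 4.466667 − 0.022742·97 = 2.260690
Set a + b·x = 3.6: x = (3.6 − 2.260690) / 0.022742 = 58.891404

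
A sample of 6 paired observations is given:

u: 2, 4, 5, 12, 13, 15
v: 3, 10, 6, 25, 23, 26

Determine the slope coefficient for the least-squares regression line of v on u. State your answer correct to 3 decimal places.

1.836

n = 6, Σx = 51, Σy = 93, Σxy = 1065, Σx² = 583
Sxx = Σx² − (Σx)²/n = 583 − 433.5 = 149.5
Sxy = Σxy − (Σx)(Σy)/n = 1065 − 790.5 = 274.5
b = Sxy/Sxx = 274.5/149.5 = 1.836120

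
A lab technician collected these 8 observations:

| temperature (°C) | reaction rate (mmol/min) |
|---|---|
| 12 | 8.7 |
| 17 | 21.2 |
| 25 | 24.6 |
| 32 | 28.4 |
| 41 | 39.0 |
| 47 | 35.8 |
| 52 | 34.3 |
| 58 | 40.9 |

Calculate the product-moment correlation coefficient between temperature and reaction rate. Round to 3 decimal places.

0.920

n = 8, Σx = 284, Σy = 232.9, Σxy = 9426, Σx² = 12040, Σy² = 7588.79
Sxx = Σx² − (Σx)²/n = 12040 − 10082 = 1958
Sxy = Σxy − (Σx)(Σy)/n = 9426 − 8267.95 = 1158.05
Syy = Σy² − (Σy)²/n = 7588.79 − 6780.30125 = 808.48875
r = Sxy/√(Sxx·Syy) = 1158.05/√(1583020.9725) = 1158.05/1258.181613 = 0.920416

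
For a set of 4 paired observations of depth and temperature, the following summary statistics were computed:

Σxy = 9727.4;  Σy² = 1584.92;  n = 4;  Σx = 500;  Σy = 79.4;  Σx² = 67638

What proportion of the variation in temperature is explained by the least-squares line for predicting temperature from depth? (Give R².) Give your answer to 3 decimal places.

Sxx = Σx² − (Σx)²/n = 67638 − 62500 = 5138
Sxy = Σxy − (Σx)(Σy)/n = 9727.4 − 9925 = -197.6
Syy = Σy² − (Σy)²/n = 1584.92 − 1576.09 = 8.83
R² = Sxy²/(Sxx·Syy) = (-197.6)²/(5138·8.83) = 0.860635

0.861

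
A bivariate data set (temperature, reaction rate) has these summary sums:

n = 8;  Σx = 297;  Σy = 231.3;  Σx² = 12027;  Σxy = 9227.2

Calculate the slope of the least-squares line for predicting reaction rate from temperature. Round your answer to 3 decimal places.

0.640

Sxx = Σx² − (Σx)²/n = 12027 − 11026.125 = 1000.875
Sxy = Σxy − (Σx)(Σy)/n = 9227.2 − 8587.0125 = 640.1875
b = Sxy/Sxx = 640.1875/1000.875 = 0.639628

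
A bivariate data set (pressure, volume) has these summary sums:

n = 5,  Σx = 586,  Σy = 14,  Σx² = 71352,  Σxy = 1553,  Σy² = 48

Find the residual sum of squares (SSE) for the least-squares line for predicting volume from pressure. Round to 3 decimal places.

5.916

Sxx = Σx² − (Σx)²/n = 71352 − 68679.2 = 2672.8
Sxy = Σxy − (Σx)(Σy)/n = 1553 − 1640.8 = -87.8
Syy = Σy² − (Σy)²/n = 48 − 39.2 = 8.8
b = Sxy/Sxx = -87.8/2672.8 = -0.032849
SSE = Syy − b·Sxy = 8.8 − (-0.032849)·(-87.8) = 5.915819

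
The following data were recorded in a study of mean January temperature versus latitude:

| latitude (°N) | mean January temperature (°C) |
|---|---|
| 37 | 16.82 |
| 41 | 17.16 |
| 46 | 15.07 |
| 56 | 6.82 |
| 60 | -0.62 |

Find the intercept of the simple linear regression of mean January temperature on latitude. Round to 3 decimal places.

n = 5, Σx = 240, Σy = 55.25, Σxy = 2363.84, Σx² = 11902
Sxx = Σx² − (Σx)²/n = 11902 − 11520 = 382
Sxy = Σxy − (Σx)(Σy)/n = 2363.84 − 2652 = -288.16
b = Sxy/Sxx = -288.16/382 = -0.754346
a = ȳ − b·x̄ = 11.05 − (-0.754346)·48 = 47.258586

47.259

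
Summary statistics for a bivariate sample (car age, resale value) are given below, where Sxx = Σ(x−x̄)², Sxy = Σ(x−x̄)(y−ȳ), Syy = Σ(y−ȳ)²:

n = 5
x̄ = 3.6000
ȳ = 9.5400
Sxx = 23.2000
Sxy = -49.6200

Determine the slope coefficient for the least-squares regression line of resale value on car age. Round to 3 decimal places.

b = Sxy/Sxx = -49.62/23.2 = -2.138793

-2.139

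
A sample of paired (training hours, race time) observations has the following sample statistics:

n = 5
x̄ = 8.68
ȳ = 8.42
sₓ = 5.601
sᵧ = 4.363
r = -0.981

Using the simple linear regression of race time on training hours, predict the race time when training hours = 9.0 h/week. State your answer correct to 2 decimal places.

8.18

b = r · sᵧ/sₓ = -0.981 · 4.363/5.601 = -0.764168
a = ȳ − b·x̄ = 8.42 − (-0.764168)·8.68 = 15.052975
ŷ(9.0) = a + b·9.0 = 15.052975 + (-0.764168)·9 = 8.175466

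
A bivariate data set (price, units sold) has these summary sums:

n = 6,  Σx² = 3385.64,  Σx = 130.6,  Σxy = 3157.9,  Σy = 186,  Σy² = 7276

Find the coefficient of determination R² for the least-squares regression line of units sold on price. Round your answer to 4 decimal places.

0.9677

Sxx = Σx² − (Σx)²/n = 3385.64 − 2842.726667 = 542.913333
Sxy = Σxy − (Σx)(Σy)/n = 3157.9 − 4048.6 = -890.7
Syy = Σy² − (Σy)²/n = 7276 − 5766 = 1510
R² = Sxy²/(Sxx·Syy) = (-890.7)²/(542.913333·1510) = 0.967733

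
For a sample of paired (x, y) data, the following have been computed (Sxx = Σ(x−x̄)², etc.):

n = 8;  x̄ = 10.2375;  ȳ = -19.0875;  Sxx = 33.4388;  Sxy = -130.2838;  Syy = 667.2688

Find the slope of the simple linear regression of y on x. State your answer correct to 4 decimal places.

b = Sxy/Sxx = -130.2838/33.4388 = -3.896186

-3.8962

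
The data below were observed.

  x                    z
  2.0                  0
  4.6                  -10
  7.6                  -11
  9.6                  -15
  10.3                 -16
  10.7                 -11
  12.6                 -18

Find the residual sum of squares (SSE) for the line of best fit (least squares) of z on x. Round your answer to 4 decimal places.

n = 7, Σx = 57.4, Σy = -81, Σxy = -782.9, Σx² = 554.42, Σy² = 1147
Sxx = Σx² − (Σx)²/n = 554.42 − 470.68 = 83.74
Sxy = Σxy − (Σx)(Σy)/n = -782.9 − (-664.2) = -118.7
Syy = Σy² − (Σy)²/n = 1147 − 937.285714 = 209.714286
b = Sxy/Sxx = -118.7/83.74 = -1.417483
SSE = Syy − b·Sxy = 209.714286 − (-1.417483)·(-118.7) = 41.459091

41.4591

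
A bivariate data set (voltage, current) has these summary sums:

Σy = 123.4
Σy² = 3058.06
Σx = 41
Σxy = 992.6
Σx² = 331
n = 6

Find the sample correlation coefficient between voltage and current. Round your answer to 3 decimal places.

Sxx = Σx² − (Σx)²/n = 331 − 280.166667 = 50.833333
Sxy = Σxy − (Σx)(Σy)/n = 992.6 − 843.233333 = 149.366667
Syy = Σy² − (Σy)²/n = 3058.06 − 2537.926667 = 520.133333
r = Sxy/√(Sxx·Syy) = 149.366667/√(26440.111111) = 149.366667/162.604155 = 0.918591

0.919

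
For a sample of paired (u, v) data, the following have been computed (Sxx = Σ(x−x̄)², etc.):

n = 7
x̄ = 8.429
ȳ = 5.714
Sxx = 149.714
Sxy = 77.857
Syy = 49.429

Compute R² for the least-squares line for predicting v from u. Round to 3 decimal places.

R² = Sxy²/(Sxx·Syy) = (77.857)²/(149.714·49.429) = 0.819127

0.819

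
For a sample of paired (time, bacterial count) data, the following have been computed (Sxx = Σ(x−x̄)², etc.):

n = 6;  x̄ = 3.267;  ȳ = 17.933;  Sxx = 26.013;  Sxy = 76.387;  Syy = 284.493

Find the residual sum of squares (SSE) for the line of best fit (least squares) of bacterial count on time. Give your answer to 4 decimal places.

60.1831

b = Sxy/Sxx = 76.387/26.013 = 2.936493
SSE = Syy − b·Sxy = 284.493 − 2.936493·76.387 = 60.183087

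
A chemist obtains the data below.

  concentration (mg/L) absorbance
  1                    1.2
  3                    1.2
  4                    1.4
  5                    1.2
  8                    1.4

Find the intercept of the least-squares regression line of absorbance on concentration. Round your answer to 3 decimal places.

n = 5, Σx = 21, Σy = 6.4, Σxy = 27.6, Σx² = 115
Sxx = Σx² − (Σx)²/n = 115 − 88.2 = 26.8
Sxy = Σxy − (Σx)(Σy)/n = 27.6 − 26.88 = 0.72
b = Sxy/Sxx = 0.72/26.8 = 0.026866
a = ȳ − b·x̄ = 1.28 − 0.026866·4.2 = 1.167164

1.167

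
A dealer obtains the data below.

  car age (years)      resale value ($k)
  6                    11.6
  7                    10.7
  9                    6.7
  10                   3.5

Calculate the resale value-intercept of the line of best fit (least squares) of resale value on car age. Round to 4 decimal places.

24.2850

n = 4, Σx = 32, Σy = 32.5, Σxy = 239.8, Σx² = 266
Sxx = Σx² − (Σx)²/n = 266 − 256 = 10
Sxy = Σxy − (Σx)(Σy)/n = 239.8 − 260 = -20.2
b = Sxy/Sxx = -20.2/10 = -2.02
a = ȳ − b·x̄ = 8.125 − (-2.02)·8 = 24.285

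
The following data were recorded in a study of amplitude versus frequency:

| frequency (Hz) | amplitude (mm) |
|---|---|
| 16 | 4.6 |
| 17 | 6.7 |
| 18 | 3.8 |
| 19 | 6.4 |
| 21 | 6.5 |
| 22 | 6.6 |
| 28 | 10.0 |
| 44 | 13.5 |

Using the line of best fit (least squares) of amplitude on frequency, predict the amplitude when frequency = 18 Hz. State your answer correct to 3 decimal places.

5.634

n = 8, Σx = 185, Σy = 58.1, Σxy = 1533.2, Σx² = 4875
Sxx = Σx² − (Σx)²/n = 4875 − 4278.125 = 596.875
Sxy = Σxy − (Σx)(Σy)/n = 1533.2 − 1343.5625 = 189.6375
b = Sxy/Sxx = 189.6375/596.875 = 0.317717
a = ȳ − b·x̄ = 7.2625 − 0.317717·23.125 = -0.084712
ŷ(18) = a + b·18 = -0.084712 + 0.317717·18 = 5.634199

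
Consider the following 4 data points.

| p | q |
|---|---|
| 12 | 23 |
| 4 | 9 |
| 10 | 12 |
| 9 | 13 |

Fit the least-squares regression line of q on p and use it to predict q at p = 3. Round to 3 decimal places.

5.935

n = 4, Σx = 35, Σy = 57, Σxy = 549, Σx² = 341
Sxx = Σx² − (Σx)²/n = 341 − 306.25 = 34.75
Sxy = Σxy − (Σx)(Σy)/n = 549 − 498.75 = 50.25
b = Sxy/Sxx = 50.25/34.75 = 1.446043
a = ȳ − b·x̄ = 14.25 − 1.446043·8.75 = 1.597122
ŷ(3) = a + b·3 = 1.597122 + 1.446043·3 = 5.935252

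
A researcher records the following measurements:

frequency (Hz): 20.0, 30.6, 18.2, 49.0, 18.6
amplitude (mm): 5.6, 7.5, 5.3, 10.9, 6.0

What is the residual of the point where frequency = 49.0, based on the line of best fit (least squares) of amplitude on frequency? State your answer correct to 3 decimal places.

n = 5, Σx = 136.4, Σy = 35.3, Σxy = 1083.66, Σx² = 4414.56
Sxx = Σx² − (Σx)²/n = 4414.56 − 3720.992 = 693.568
Sxy = Σxy − (Σx)(Σy)/n = 1083.66 − 962.984 = 120.676
b = Sxy/Sxx = 120.676/693.568 = 0.173993
a = ȳ − b·x̄ = 7.06 − 0.173993·27.28 = 2.313470
ŷ(49.0) = 2.313470 + 0.173993·49 = 10.839129
residual = y − ŷ = 10.9 − 10.839129 = 0.060871

0.061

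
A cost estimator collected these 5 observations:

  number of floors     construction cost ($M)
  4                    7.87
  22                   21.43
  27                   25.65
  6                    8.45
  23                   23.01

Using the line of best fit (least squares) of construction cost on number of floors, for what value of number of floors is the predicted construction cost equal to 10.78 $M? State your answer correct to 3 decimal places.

8.248

n = 5, Σx = 82, Σy = 86.41, Σxy = 1775.42, Σx² = 1794
Sxx = Σx² − (Σx)²/n = 1794 − 1344.8 = 449.2
Sxy = Σxy − (Σx)(Σy)/n = 1775.42 − 1417.124 = 358.296
b = Sxy/Sxx = 358.296/449.2 = 0.797631
a = ȳ − b·x̄ = 17.282 − 0.797631·16.4 = 4.200846
Set a + b·x = 10.78: x = (10.78 − 4.200846) / 0.797631 = 8.248364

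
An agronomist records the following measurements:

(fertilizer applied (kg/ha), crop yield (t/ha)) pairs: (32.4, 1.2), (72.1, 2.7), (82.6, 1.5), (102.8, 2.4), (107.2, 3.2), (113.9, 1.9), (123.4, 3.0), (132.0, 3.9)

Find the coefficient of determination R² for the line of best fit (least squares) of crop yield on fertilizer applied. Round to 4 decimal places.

n = 8, Σx = 766.4, Σy = 19.8, Σxy = 2048.62, Σx² = 80755.38, Σy² = 54.8
Sxx = Σx² − (Σx)²/n = 80755.38 − 73421.12 = 7334.26
Sxy = Σxy − (Σx)(Σy)/n = 2048.62 − 1896.84 = 151.78
Syy = Σy² − (Σy)²/n = 54.8 − 49.005 = 5.795
R² = Sxy²/(Sxx·Syy) = (151.78)²/(7334.26·5.795) = 0.542025

0.5420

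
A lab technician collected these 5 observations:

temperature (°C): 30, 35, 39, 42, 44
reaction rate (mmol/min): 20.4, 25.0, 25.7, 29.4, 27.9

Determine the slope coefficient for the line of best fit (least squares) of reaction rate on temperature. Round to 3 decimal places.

n = 5, Σx = 190, Σy = 128.4, Σxy = 4951.7, Σx² = 7346
Sxx = Σx² − (Σx)²/n = 7346 − 7220 = 126
Sxy = Σxy − (Σx)(Σy)/n = 4951.7 − 4879.2 = 72.5
b = Sxy/Sxx = 72.5/126 = 0.575397

0.575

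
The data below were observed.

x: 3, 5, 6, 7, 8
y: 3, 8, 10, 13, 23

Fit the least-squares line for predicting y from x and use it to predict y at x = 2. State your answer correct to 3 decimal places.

-2.311

n = 5, Σx = 29, Σy = 57, Σxy = 384, Σx² = 183
Sxx = Σx² − (Σx)²/n = 183 − 168.2 = 14.8
Sxy = Σxy − (Σx)(Σy)/n = 384 − 330.6 = 53.4
b = Sxy/Sxx = 53.4/14.8 = 3.608108
a = ȳ − b·x̄ = 11.4 − 3.608108·5.8 = -9.527027
ŷ(2) = a + b·2 = -9.527027 + 3.608108·2 = -2.310811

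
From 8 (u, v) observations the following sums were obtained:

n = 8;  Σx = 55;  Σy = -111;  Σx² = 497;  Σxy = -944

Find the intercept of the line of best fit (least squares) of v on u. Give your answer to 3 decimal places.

-3.414

Sxx = Σx² − (Σx)²/n = 497 − 378.125 = 118.875
Sxy = Σxy − (Σx)(Σy)/n = -944 − (-763.125) = -180.875
b = Sxy/Sxx = -180.875/118.875 = -1.521556
a = ȳ − b·x̄ = -13.875 − (-1.521556)·6.875 = -3.414301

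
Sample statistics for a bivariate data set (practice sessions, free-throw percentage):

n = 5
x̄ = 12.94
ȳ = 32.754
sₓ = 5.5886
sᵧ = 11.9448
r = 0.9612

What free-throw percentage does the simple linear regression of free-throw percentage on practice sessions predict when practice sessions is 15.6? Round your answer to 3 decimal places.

38.219

b = r · sᵧ/sₓ = 0.9612 · 11.9448/5.5886 = 2.054422
a = ȳ − b·x̄ = 32.754 − 2.054422·12.94 = 6.169782
ŷ(15.6) = a + b·15.6 = 6.169782 + 2.054422·15.6 = 38.218762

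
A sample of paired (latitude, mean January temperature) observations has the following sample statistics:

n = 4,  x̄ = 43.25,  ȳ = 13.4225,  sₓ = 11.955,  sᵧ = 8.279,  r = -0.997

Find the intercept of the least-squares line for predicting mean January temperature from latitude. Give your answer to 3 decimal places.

43.284

b = r · sᵧ/sₓ = -0.997 · 8.279/11.955 = -0.690436
a = ȳ − b·x̄ = 13.4225 − (-0.690436)·43.25 = 43.283859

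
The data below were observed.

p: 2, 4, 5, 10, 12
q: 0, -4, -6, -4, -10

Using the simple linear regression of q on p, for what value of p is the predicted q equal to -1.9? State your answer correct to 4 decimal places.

2.2622

n = 5, Σx = 33, Σy = -24, Σxy = -206, Σx² = 289
Sxx = Σx² − (Σx)²/n = 289 − 217.8 = 71.2
Sxy = Σxy − (Σx)(Σy)/n = -206 − (-158.4) = -47.6
b = Sxy/Sxx = -47.6/71.2 = -0.668539
a = ȳ − b·x̄ = -4.8 − (-0.668539)·6.6 = -0.387640
Set a + b·x = -1.9: x = (-1.9 − (-0.387640)) / (-0.668539) = 2.262185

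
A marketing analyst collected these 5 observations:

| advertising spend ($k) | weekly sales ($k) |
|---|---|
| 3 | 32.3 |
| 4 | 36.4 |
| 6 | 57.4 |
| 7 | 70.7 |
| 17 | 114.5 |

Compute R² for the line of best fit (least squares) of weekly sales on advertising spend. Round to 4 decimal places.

0.9554

n = 5, Σx = 37, Σy = 311.3, Σxy = 3028.3, Σx² = 399, Σy² = 23771.75
Sxx = Σx² − (Σx)²/n = 399 − 273.8 = 125.2
Sxy = Σxy − (Σx)(Σy)/n = 3028.3 − 2303.62 = 724.68
Syy = Σy² − (Σy)²/n = 23771.75 − 19381.538 = 4390.212
R² = Sxy²/(Sxx·Syy) = (724.68)²/(125.2·4390.212) = 0.955438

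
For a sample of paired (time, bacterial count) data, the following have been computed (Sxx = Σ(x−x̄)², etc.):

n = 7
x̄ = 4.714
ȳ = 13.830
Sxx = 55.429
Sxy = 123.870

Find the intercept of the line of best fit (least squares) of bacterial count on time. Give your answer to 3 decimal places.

b = Sxy/Sxx = 123.87/55.429 = 2.234751
a = ȳ − b·x̄ = 13.83 − 2.234751·4.714 = 3.295385

3.295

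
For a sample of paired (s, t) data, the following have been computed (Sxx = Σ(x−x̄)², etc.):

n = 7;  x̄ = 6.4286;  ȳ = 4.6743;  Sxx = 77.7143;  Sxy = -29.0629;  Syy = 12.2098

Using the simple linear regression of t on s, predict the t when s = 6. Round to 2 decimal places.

b = Sxy/Sxx = -29.0629/77.7143 = -0.373971
a = ȳ − b·x̄ = 4.6743 − (-0.373971)·6.4286 = 7.078410
ŷ(6) = a + b·6 = 7.078410 + (-0.373971)·6 = 4.834584

4.83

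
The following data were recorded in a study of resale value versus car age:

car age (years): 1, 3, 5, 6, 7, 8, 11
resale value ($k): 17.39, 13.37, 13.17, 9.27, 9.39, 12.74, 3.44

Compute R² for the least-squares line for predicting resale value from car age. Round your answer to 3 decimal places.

0.783

n = 7, Σx = 41, Σy = 78.77, Σxy = 384.46, Σx² = 305, Σy² = 1002.8641
Sxx = Σx² − (Σx)²/n = 305 − 240.142857 = 64.857143
Sxy = Σxy − (Σx)(Σy)/n = 384.46 − 461.367143 = -76.907143
Syy = Σy² − (Σy)²/n = 1002.8641 − 886.387557 = 116.476543
R² = Sxy²/(Sxx·Syy) = (-76.907143)²/(64.857143·116.476543) = 0.782955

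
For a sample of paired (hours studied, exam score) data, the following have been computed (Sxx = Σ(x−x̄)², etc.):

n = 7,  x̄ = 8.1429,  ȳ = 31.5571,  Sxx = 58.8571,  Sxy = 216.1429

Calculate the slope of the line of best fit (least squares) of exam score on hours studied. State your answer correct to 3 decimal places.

3.672

b = Sxy/Sxx = 216.1429/58.8571 = 3.672333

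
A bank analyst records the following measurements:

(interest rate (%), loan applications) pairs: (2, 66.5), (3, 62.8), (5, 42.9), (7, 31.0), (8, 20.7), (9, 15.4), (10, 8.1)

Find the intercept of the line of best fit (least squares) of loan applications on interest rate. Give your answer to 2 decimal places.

n = 7, Σx = 44, Σy = 247.4, Σxy = 1138.1, Σx² = 332
Sxx = Σx² − (Σx)²/n = 332 − 276.571429 = 55.428571
Sxy = Σxy − (Σx)(Σy)/n = 1138.1 − 1555.085714 = -416.985714
b = Sxy/Sxx = -416.985714/55.428571 = -7.522938
a = ȳ − b·x̄ = 35.342857 − (-7.522938)·6.285714 = 82.629897

82.63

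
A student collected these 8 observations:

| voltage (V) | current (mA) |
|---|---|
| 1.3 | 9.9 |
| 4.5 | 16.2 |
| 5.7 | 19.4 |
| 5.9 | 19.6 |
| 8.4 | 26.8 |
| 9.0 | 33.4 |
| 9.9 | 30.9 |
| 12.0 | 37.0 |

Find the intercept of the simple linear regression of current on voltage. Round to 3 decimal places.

n = 8, Σx = 56.7, Σy = 193.2, Σxy = 1587.62, Σx² = 482.81
Sxx = Σx² − (Σx)²/n = 482.81 − 401.86125 = 80.94875
Sxy = Σxy − (Σx)(Σy)/n = 1587.62 − 1369.305 = 218.315
b = Sxy/Sxx = 218.315/80.94875 = 2.696953
a = ȳ − b·x̄ = 24.15 − 2.696953·7.0875 = 5.035343

5.035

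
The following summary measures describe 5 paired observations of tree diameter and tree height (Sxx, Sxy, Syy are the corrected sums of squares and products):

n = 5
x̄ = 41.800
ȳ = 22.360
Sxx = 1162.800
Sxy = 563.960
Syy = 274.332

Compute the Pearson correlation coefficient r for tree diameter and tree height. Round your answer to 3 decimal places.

0.999

r = Sxy/√(Sxx·Syy) = 563.96/√(318993.2496) = 563.96/564.794874 = 0.998522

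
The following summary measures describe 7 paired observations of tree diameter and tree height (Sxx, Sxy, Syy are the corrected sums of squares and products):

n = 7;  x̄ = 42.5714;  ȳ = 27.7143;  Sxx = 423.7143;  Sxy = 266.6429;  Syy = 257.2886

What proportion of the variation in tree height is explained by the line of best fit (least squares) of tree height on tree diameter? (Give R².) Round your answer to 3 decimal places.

R² = Sxy²/(Sxx·Syy) = (266.6429)²/(423.7143·257.2886) = 0.652178

0.652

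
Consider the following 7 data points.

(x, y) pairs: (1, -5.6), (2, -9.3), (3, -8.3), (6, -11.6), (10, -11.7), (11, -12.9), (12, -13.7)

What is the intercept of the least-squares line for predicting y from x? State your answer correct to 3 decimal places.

-6.757

n = 7, Σx = 45, Σy = -73.1, Σxy = -542, Σx² = 415
Sxx = Σx² − (Σx)²/n = 415 − 289.285714 = 125.714286
Sxy = Σxy − (Σx)(Σy)/n = -542 − (-469.928571) = -72.071429
b = Sxy/Sxx = -72.071429/125.714286 = -0.573295
a = ȳ − b·x̄ = -10.442857 − (-0.573295)·6.428571 = -6.757386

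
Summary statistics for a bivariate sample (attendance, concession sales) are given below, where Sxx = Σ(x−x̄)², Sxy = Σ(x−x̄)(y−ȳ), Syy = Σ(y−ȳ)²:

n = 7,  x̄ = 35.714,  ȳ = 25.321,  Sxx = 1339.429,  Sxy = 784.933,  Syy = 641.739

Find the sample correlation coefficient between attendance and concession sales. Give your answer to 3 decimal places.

r = Sxy/√(Sxx·Syy) = 784.933/√(859563.827031) = 784.933/927.126651 = 0.846630

0.847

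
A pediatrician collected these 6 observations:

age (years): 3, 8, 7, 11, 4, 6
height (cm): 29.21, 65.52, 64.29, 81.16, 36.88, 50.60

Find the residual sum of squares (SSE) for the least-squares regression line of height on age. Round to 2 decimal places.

58.86

n = 6, Σx = 39, Σy = 327.66, Σxy = 2405.7, Σx² = 295, Σy² = 19786.7386
Sxx = Σx² − (Σx)²/n = 295 − 253.5 = 41.5
Sxy = Σxy − (Σx)(Σy)/n = 2405.7 − 2129.79 = 275.91
Syy = Σy² − (Σy)²/n = 19786.7386 − 17893.5126 = 1893.226
b = Sxy/Sxx = 275.91/41.5 = 6.648434
SSE = Syy − b·Sxy = 1893.226 − 6.648434·275.91 = 58.856648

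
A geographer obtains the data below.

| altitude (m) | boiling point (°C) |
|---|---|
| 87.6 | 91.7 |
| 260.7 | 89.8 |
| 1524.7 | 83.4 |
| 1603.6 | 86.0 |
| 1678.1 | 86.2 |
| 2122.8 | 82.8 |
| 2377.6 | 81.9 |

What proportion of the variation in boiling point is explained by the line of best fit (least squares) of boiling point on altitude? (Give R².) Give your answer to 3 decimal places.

n = 7, Σx = 9655.1, Σy = 601.8, Σxy = 811658.86, Σx² = 17947162.51, Σy² = 51818.38
Sxx = Σx² − (Σx)²/n = 17947162.51 − 13317279.43 = 4629883.08
Sxy = Σxy − (Σx)(Σy)/n = 811658.86 − 830062.74 = -18403.88
Syy = Σy² − (Σy)²/n = 51818.38 − 51737.605714 = 80.774286
R² = Sxy²/(Sxx·Syy) = (-18403.88)²/(4629883.08·80.774286) = 0.905682

0.906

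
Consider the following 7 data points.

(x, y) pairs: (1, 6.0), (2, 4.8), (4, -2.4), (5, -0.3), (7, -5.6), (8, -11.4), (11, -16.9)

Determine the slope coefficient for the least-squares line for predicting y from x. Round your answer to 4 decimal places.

-2.3298

n = 7, Σx = 38, Σy = -25.8, Σxy = -311.8, Σx² = 280
Sxx = Σx² − (Σx)²/n = 280 − 206.285714 = 73.714286
Sxy = Σxy − (Σx)(Σy)/n = -311.8 − (-140.057143) = -171.742857
b = Sxy/Sxx = -171.742857/73.714286 = -2.329845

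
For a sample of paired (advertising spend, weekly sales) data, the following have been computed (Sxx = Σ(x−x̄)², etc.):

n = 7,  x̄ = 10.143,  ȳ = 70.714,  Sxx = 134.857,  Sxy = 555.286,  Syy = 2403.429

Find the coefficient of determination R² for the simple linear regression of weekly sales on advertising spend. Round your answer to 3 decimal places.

0.951

R² = Sxy²/(Sxx·Syy) = (555.286)²/(134.857·2403.429) = 0.951324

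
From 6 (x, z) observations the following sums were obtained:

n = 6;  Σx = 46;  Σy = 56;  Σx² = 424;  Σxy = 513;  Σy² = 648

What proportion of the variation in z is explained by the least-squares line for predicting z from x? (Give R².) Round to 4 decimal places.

0.7830

Sxx = Σx² − (Σx)²/n = 424 − 352.666667 = 71.333333
Sxy = Σxy − (Σx)(Σy)/n = 513 − 429.333333 = 83.666667
Syy = Σy² − (Σy)²/n = 648 − 522.666667 = 125.333333
R² = Sxy²/(Sxx·Syy) = (83.666667)²/(71.333333·125.333333) = 0.782971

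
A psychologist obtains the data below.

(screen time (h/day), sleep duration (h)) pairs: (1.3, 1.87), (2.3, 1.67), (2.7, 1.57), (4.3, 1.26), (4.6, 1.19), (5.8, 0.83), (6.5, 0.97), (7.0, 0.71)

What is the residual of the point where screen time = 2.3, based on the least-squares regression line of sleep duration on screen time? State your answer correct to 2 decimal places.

0.01

n = 8, Σx = 34.5, Σy = 10.07, Σxy = 37.492, Σx² = 178.81
Sxx = Σx² − (Σx)²/n = 178.81 − 148.78125 = 30.02875
Sxy = Σxy − (Σx)(Σy)/n = 37.492 − 43.426875 = -5.934875
b = Sxy/Sxx = -5.934875/30.02875 = -0.197640
a = ȳ − b·x̄ = 1.25875 − (-0.197640)·4.3125 = 2.111071
ŷ(2.3) = 2.111071 + (-0.197640)·2.3 = 1.656500
residual = y − ŷ = 1.67 − 1.656500 = 0.013500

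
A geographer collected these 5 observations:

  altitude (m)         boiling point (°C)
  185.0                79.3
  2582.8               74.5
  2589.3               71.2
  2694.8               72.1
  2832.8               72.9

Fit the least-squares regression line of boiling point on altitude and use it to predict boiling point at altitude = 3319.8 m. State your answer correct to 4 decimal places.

n = 5, Σx = 10884.7, Σy = 370, Σxy = 792253.46, Σx² = 28696258.21
Sxx = Σx² − (Σx)²/n = 28696258.21 − 23695338.818 = 5000919.392
Sxy = Σxy − (Σx)(Σy)/n = 792253.46 − 805467.8 = -13214.34
b = Sxy/Sxx = -13214.34/5000919.392 = -0.002642
a = ȳ − b·x̄ = 74 − (-0.002642)·2176.94 = 79.752307
ŷ(3319.8) = a + b·3319.8 = 79.752307 + (-0.002642)·3319.8 = 70.980127

70.9801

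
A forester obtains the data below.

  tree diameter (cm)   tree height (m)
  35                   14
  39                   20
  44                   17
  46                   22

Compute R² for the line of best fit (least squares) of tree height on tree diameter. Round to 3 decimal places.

n = 4, Σx = 164, Σy = 73, Σxy = 3030, Σx² = 6798, Σy² = 1369
Sxx = Σx² − (Σx)²/n = 6798 − 6724 = 74
Sxy = Σxy − (Σx)(Σy)/n = 3030 − 2993 = 37
Syy = Σy² − (Σy)²/n = 1369 − 1332.25 = 36.75
R² = Sxy²/(Sxx·Syy) = (37)²/(74·36.75) = 0.503401

0.503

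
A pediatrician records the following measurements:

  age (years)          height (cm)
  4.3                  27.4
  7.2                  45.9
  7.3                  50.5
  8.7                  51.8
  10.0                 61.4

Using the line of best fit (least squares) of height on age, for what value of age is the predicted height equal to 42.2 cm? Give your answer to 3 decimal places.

6.598

n = 5, Σx = 37.5, Σy = 237, Σxy = 1881.61, Σx² = 299.31
Sxx = Σx² − (Σx)²/n = 299.31 − 281.25 = 18.06
Sxy = Σxy − (Σx)(Σy)/n = 1881.61 − 1777.5 = 104.11
b = Sxy/Sxx = 104.11/18.06 = 5.764673
a = ȳ − b·x̄ = 47.4 − 5.764673·7.5 = 4.164950
Set a + b·x = 42.2: x = (42.2 − 4.164950) / 5.764673 = 6.597954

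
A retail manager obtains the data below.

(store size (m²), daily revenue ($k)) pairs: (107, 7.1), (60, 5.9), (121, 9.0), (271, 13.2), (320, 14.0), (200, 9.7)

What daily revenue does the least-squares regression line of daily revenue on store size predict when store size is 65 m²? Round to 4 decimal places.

6.2312

n = 6, Σx = 1079, Σy = 58.9, Σxy = 12199.9, Σx² = 245531
Sxx = Σx² − (Σx)²/n = 245531 − 194040.166667 = 51490.833333
Sxy = Σxy − (Σx)(Σy)/n = 12199.9 − 10592.183333 = 1607.716667
b = Sxy/Sxx = 1607.716667/51490.833333 = 0.031223
a = ȳ − b·x̄ = 9.816667 − 0.031223·179.833333 = 4.201666
ŷ(65) = a + b·65 = 4.201666 + 0.031223·65 = 6.231185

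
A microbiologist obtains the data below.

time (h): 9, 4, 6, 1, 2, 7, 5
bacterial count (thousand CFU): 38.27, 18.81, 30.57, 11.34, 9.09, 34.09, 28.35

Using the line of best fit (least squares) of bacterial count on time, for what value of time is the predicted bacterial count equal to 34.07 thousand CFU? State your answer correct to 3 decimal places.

7.320

n = 7, Σx = 34, Σy = 170.52, Σxy = 1012.99, Σx² = 212
Sxx = Σx² − (Σx)²/n = 212 − 165.142857 = 46.857143
Sxy = Σxy − (Σx)(Σy)/n = 1012.99 − 828.24 = 184.75
b = Sxy/Sxx = 184.75/46.857143 = 3.942835
a = ȳ − b·x̄ = 24.36 − 3.942835·4.857143 = 5.209085
Set a + b·x = 34.07: x = (34.07 − 5.209085) / 3.942835 = 7.319838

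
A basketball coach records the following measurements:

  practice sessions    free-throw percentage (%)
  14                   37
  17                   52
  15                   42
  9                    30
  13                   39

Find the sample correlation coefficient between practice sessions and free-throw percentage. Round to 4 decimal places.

n = 5, Σx = 68, Σy = 200, Σxy = 2809, Σx² = 960, Σy² = 8258
Sxx = Σx² − (Σx)²/n = 960 − 924.8 = 35.2
Sxy = Σxy − (Σx)(Σy)/n = 2809 − 2720 = 89
Syy = Σy² − (Σy)²/n = 8258 − 8000 = 258
r = Sxy/√(Sxx·Syy) = 89/√(9081.6) = 89/95.297429 = 0.933918

0.9339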